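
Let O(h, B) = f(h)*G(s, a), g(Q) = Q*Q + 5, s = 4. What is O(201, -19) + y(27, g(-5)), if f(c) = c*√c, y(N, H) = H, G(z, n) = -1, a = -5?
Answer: 30 - 201*√201 ≈ -2819.7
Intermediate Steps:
g(Q) = 5 + Q² (g(Q) = Q² + 5 = 5 + Q²)
f(c) = c^(3/2)
O(h, B) = -h^(3/2) (O(h, B) = h^(3/2)*(-1) = -h^(3/2))
O(201, -19) + y(27, g(-5)) = -201^(3/2) + (5 + (-5)²) = -201*√201 + (5 + 25) = -201*√201 + 30 = 30 - 201*√201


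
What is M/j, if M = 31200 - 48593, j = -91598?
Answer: 17393/91598 ≈ 0.18988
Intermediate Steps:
M = -17393
M/j = -17393/(-91598) = -17393*(-1/91598) = 17393/91598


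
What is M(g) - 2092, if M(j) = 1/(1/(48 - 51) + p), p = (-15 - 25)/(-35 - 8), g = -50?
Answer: -160955/77 ≈ -2090.3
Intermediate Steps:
p = 40/43 (p = -40/(-43) = -40*(-1/43) = 40/43 ≈ 0.93023)
M(j) = 129/77 (M(j) = 1/(1/(48 - 51) + 40/43) = 1/(1/(-3) + 40/43) = 1/(-⅓ + 40/43) = 1/(77/129) = 129/77)
M(g) - 2092 = 129/77 - 2092 = -160955/77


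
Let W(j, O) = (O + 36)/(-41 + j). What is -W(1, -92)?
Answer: -7/5 ≈ -1.4000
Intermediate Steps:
W(j, O) = (36 + O)/(-41 + j)
-W(1, -92) = -(36 - 92)/(-41 + 1) = -(-56)/(-40) = -(-1)*(-56)/40 = -1*7/5 = -7/5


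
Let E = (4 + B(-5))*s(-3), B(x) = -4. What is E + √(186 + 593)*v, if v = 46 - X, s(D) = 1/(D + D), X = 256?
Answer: -210*√779 ≈ -5861.2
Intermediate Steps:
s(D) = 1/(2*D)
v = -210 (v = 46 - 1*256 = 46 - 256 = -210)
E = 0 (E = (4 - 4)*((½)/(-3)) = 0*((½)*(-⅓)) = 0*(-⅙) = 0)
E + √(186 + 593)*v = 0 + √(186 + 593)*(-210) = 0 + √779*(-210) = 0 - 210*√779 = -210*√779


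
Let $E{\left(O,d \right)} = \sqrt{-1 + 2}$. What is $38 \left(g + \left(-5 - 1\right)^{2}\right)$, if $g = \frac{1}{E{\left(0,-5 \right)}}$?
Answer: $1406$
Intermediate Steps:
$E{\left(O,d \right)} = 1$ ($E{\left(O,d \right)} = \sqrt{1} = 1$)
$g = 1$ ($g = 1^{-1} = 1$)
$38 \left(g + \left(-5 - 1\right)^{2}\right) = 38 \left(1 + \left(-5 - 1\right)^{2}\right) = 38 \left(1 + \left(-6\right)^{2}\right) = 38 \left(1 + 36\right) = 38 \cdot 37 = 1406$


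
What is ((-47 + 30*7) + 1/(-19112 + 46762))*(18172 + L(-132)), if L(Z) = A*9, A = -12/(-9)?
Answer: 40977198492/13825 ≈ 2.9640e+6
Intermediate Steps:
A = 4/3 (A = -12*(-⅑) = 4/3 ≈ 1.3333)
L(Z) = 12 (L(Z) = (4/3)*9 = 12)
((-47 + 30*7) + 1/(-19112 + 46762))*(18172 + L(-132)) = ((-47 + 30*7) + 1/(-19112 + 46762))*(18172 + 12) = ((-47 + 210) + 1/27650)*18184 = (163 + 1/27650)*18184 = (4506951/27650)*18184 = 40977198492/13825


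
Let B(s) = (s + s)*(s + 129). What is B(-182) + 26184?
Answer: 45476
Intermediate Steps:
B(s) = 2*s*(129 + s) (B(s) = (2*s)*(129 + s) = 2*s*(129 + s))
B(-182) + 26184 = 2*(-182)*(129 - 182) + 26184 = 2*(-182)*(-53) + 26184 = 19292 + 26184 = 45476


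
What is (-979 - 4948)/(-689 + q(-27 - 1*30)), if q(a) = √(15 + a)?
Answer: 4083703/474763 + 5927*I*√42/474763 ≈ 8.6016 + 0.080906*I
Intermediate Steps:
(-979 - 4948)/(-689 + q(-27 - 1*30)) = (-979 - 4948)/(-689 + √(15 + (-27 - 1*30))) = -5927/(-689 + √(15 + (-27 - 30))) = -5927/(-689 + √(15 - 57)) = -5927/(-689 + √(-42)) = -5927/(-689 + I*√42)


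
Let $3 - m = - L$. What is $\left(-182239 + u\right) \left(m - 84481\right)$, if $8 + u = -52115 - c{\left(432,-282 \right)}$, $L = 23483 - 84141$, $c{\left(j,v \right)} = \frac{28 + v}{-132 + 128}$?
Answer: $34023579368$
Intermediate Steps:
$c{\left(j,v \right)} = -7 - \frac{v}{4}$ ($c{\left(j,v \right)} = \frac{28 + v}{-4} = \left(28 + v\right) \left(- \frac{1}{4}\right) = -7 - \frac{v}{4}$)
$L = -60658$
$u = - \frac{104373}{2}$ ($u = -8 - \left(52108 + \frac{141}{2}\right) = -8 - \frac{104357}{2} = - \frac{104373}{2} \approx -52187.0$)
$m = -60655$ ($m = 3 - \left(-1\right) \left(-60658\right) = 3 - 60658 = -60655$)
$\left(-182239 + u\right) \left(m - 84481\right) = \left(-182239 - \frac{104373}{2}\right) \left(-60655 - 84481\right) = \left(- \frac{468851}{2}\right) \left(-145136\right) = 34023579368$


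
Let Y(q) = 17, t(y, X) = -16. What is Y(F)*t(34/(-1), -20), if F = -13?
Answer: -272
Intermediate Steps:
Y(F)*t(34/(-1), -20) = 17*(-16) = -272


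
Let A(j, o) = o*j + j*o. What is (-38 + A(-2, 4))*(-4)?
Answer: 216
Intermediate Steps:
A(j, o) = 2*j*o (A(j, o) = j*o + j*o = 2*j*o)
(-38 + A(-2, 4))*(-4) = (-38 + 2*(-2)*4)*(-4) = (-38 - 16)*(-4) = -54*(-4) = 216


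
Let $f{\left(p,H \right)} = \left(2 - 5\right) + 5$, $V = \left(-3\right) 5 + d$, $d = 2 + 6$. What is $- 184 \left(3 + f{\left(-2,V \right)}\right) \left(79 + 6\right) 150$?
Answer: $-11730000$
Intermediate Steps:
$d = 8$
$V = -7$ ($V = \left(-3\right) 5 + 8 = -15 + 8 = -7$)
$f{\left(p,H \right)} = 2$ ($f{\left(p,H \right)} = -3 + 5 = 2$)
$- 184 \left(3 + f{\left(-2,V \right)}\right) \left(79 + 6\right) 150 = - 184 \left(3 + 2\right) \left(79 + 6\right) 150 = - 184 \cdot 5 \cdot 85 \cdot 150 = \left(-184\right) 425 \cdot 150 = \left(-78200\right) 150 = -11730000$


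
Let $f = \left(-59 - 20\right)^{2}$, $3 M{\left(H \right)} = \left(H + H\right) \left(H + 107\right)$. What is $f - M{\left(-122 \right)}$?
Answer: $5021$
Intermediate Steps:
$M{\left(H \right)} = \frac{2 H \left(107 + H\right)}{3}$ ($M{\left(H \right)} = \frac{\left(H + H\right) \left(H + 107\right)}{3} = \frac{2 H \left(107 + H\right)}{3}$)
$f = 6241$ ($f = \left(-79\right)^{2} = 6241$)
$f - M{\left(-122 \right)} = 6241 - \frac{2}{3} \left(-122\right) \left(107 - 122\right) = 6241 - \frac{2}{3} \left(-122\right) \left(-15\right) = 6241 - 1220 = 5021$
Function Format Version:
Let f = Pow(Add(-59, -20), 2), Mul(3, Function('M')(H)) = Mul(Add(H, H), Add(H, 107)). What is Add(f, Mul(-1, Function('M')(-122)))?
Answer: 5021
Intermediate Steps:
Function('M')(H) = Mul(Rational(2, 3), H, Add(107, H)) (Function('M')(H) = Mul(Rational(1, 3), Mul(Add(H, H), Add(H, 107))) = Mul(Rational(1, 3), Mul(Mul(2, H), Add(107, H))) = Mul(Rational(1, 3), Mul(2, H, Add(107, H))) = Mul(Rational(2, 3), H, Add(107, H)))
f = 6241 (f = Pow(-79, 2) = 6241)
Add(f, Mul(-1, Function('M')(-122))) = Add(6241, Mul(-1, Mul(Rational(2, 3), -122, Add(107, -122)))) = Add(6241, Mul(-1, Mul(Rational(2, 3), -122, -15))) = Add(6241, Mul(-1, 1220)) = Add(6241, -1220) = 5021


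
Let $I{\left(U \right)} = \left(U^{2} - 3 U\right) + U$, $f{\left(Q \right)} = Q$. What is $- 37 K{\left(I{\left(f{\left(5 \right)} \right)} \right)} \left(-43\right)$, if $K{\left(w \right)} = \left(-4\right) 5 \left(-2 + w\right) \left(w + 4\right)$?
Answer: $-7859540$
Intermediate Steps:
$I{\left(U \right)} = U^{2} - 2 U$
$K{\left(w \right)} = - 20 \left(-2 + w\right) \left(4 + w\right)$
$- 37 K{\left(I{\left(f{\left(5 \right)} \right)} \right)} \left(-43\right) = - 37 \left(160 - 40 \cdot 5 \left(-2 + 5\right) - 20 \left(5 \left(-2 + 5\right)\right)^{2}\right) \left(-43\right) = - 37 \left(160 - 40 \cdot 5 \cdot 3 - 20 \left(5 \cdot 3\right)^{2}\right) \left(-43\right) = - 37 \left(160 - 600 - 20 \cdot 15^{2}\right) \left(-43\right) = - 37 \left(160 - 600 - 4500\right) \left(-43\right) = \left(-37\right) \left(-4940\right) \left(-43\right) = 182780 \left(-43\right) = -7859540$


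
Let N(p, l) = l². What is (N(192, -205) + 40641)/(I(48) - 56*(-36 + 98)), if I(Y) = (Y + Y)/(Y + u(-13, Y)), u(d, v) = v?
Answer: -82666/3471 ≈ -23.816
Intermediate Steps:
I(Y) = 1 (I(Y) = (Y + Y)/(Y + Y) = (2*Y)/((2*Y)) = (2*Y)*(1/(2*Y)) = 1)
(N(192, -205) + 40641)/(I(48) - 56*(-36 + 98)) = ((-205)² + 40641)/(1 - 56*(-36 + 98)) = (42025 + 40641)/(1 - 56*62) = 82666/(1 - 3472) = 82666/(-3471) = 82666*(-1/3471) = -82666/3471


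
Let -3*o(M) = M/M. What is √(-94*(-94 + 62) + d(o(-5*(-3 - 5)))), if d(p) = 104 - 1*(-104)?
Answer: 4*√201 ≈ 56.710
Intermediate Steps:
o(M) = -⅓ (o(M) = -M/(3*M) = -⅓*1 = -⅓)
d(p) = 208 (d(p) = 104 + 104 = 208)
√(-94*(-94 + 62) + d(o(-5*(-3 - 5)))) = √(-94*(-94 + 62) + 208) = √(-94*(-32) + 208) = √(3008 + 208) = √3216 = 4*√201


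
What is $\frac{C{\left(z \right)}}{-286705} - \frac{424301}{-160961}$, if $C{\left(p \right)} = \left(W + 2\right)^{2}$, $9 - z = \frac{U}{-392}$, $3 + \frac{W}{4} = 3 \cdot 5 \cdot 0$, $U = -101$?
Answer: $\frac{24326624421}{9229664701} \approx 2.6357$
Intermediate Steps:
$W = -12$ ($W = -12 + 4 \cdot 3 \cdot 5 \cdot 0 = -12 + 4 \cdot 15 \cdot 0 = -12 + 4 \cdot 0 = -12 + 0 = -12$)
$z = \frac{3427}{392}$ ($z = 9 - - \frac{101}{-392} = 9 - \left(-101\right) \left(- \frac{1}{392}\right) = 9 - \frac{101}{392} = \frac{3427}{392} \approx 8.7423$)
$C{\left(p \right)} = 100$ ($C{\left(p \right)} = \left(-12 + 2\right)^{2} = \left(-10\right)^{2} = 100$)
$\frac{C{\left(z \right)}}{-286705} - \frac{424301}{-160961} = \frac{100}{-286705} - \frac{424301}{-160961} = 100 \left(- \frac{1}{286705}\right) - - \frac{424301}{160961} = - \frac{20}{57341} + \frac{424301}{160961} = \frac{24326624421}{9229664701}$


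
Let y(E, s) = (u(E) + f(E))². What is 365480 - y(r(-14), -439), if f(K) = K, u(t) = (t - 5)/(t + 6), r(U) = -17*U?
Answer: 18359744255/59536 ≈ 3.0838e+5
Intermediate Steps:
u(t) = (-5 + t)/(6 + t)
y(E, s) = (E + (-5 + E)/(6 + E))² (y(E, s) = ((-5 + E)/(6 + E) + E)² = (E + (-5 + E)/(6 + E))²)
365480 - y(r(-14), -439) = 365480 - (-5 - 17*(-14) + (-17*(-14))*(6 - 17*(-14)))²/(6 - 17*(-14))² = 365480 - (-5 + 238 + 238*(6 + 238))²/(6 + 238)² = 365480 - (-5 + 238 + 238*244)²/244² = 365480 - (-5 + 238 + 58072)²/59536 = 365480 - 58305²/59536 = 365480 - 3399473025/59536 = 18359744255/59536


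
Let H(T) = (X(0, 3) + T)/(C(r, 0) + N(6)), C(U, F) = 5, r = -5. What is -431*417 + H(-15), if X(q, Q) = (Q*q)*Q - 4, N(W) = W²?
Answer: -7368826/41 ≈ -1.7973e+5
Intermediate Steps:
X(q, Q) = -4 + q*Q² (X(q, Q) = q*Q² - 4 = -4 + q*Q²)
H(T) = -4/41 + T/41 (H(T) = ((-4 + 0*3²) + T)/(5 + 6²) = ((-4 + 0*9) + T)/(5 + 36) = ((-4 + 0) + T)/41 = (-4 + T)*(1/41) = -4/41 + T/41)
-431*417 + H(-15) = -431*417 + (-4/41 + (1/41)*(-15)) = -179727 + (-4/41 - 15/41) = -179727 - 19/41 = -7368826/41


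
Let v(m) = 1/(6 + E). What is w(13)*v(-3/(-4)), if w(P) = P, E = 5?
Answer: 13/11 ≈ 1.1818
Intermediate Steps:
v(m) = 1/11 (v(m) = 1/(6 + 5) = 1/11)
w(13)*v(-3/(-4)) = 13*(1/11) = 13/11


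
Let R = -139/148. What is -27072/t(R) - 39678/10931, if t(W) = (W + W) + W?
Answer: 858435510/89377 ≈ 9604.7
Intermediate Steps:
R = -139/148 (R = -139*1/148 = -139/148 ≈ -0.93919)
t(W) = 3*W (t(W) = 2*W + W = 3*W)
-27072/t(R) - 39678/10931 = -27072/(3*(-139/148)) - 39678/10931 = -27072/(-417/148) - 39678*1/10931 = -27072*(-148/417) - 2334/643 = 1335552/139 - 2334/643 = 858435510/89377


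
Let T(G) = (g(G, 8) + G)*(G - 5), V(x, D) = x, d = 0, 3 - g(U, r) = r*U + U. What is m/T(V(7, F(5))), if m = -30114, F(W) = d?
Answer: 15057/53 ≈ 284.09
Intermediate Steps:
g(U, r) = 3 - U - U*r (g(U, r) = 3 - (r*U + U) = 3 - (U*r + U) = 3 - (U + U*r) = 3 + (-U - U*r) = 3 - U - U*r)
F(W) = 0
T(G) = (-5 + G)*(3 - 8*G) (T(G) = ((3 - G - 1*G*8) + G)*(G - 5) = ((3 - G - 8*G) + G)*(-5 + G) = ((3 - 9*G) + G)*(-5 + G) = (3 - 8*G)*(-5 + G) = (-5 + G)*(3 - 8*G))
m/T(V(7, F(5))) = -30114/(-15 - 8*7² + 43*7) = -30114/(-15 - 8*49 + 301) = -30114/(-15 - 392 + 301) = -30114/(-106) = -30114*(-1/106) = 15057/53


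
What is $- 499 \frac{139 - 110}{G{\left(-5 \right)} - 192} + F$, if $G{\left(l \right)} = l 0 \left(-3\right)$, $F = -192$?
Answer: $- \frac{22393}{192} \approx -116.63$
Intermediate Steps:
$G{\left(l \right)} = 0$ ($G{\left(l \right)} = 0 \left(-3\right) = 0$)
$- 499 \frac{139 - 110}{G{\left(-5 \right)} - 192} + F = - 499 \frac{139 - 110}{0 - 192} - 192 = - 499 \frac{29}{-192} - 192 = - 499 \cdot 29 \left(- \frac{1}{192}\right) - 192 = \left(-499\right) \left(- \frac{29}{192}\right) - 192 = \frac{14471}{192} - 192 = - \frac{22393}{192}$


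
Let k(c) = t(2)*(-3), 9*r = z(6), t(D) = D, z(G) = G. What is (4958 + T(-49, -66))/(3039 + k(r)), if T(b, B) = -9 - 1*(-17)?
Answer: 4966/3033 ≈ 1.6373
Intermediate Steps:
r = ⅔ (r = (⅑)*6 = ⅔ ≈ 0.66667)
k(c) = -6 (k(c) = 2*(-3) = -6)
T(b, B) = 8 (T(b, B) = -9 + 17 = 8)
(4958 + T(-49, -66))/(3039 + k(r)) = (4958 + 8)/(3039 - 6) = 4966/3033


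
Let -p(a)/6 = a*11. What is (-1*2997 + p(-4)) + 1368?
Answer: -1365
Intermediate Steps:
p(a) = -66*a (p(a) = -6*a*11 = -66*a)
(-1*2997 + p(-4)) + 1368 = (-1*2997 - 66*(-4)) + 1368 = (-2997 + 264) + 1368 = -2733 + 1368 = -1365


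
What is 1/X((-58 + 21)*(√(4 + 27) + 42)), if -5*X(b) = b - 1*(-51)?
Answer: 1503/443314 - 37*√31/443314 ≈ 0.0029257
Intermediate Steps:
X(b) = -51/5 - b/5 (X(b) = -(b - 1*(-51))/5 = -(b + 51)/5 = -(51 + b)/5 = -51/5 - b/5)
1/X((-58 + 21)*(√(4 + 27) + 42)) = 1/(-51/5 - (-58 + 21)*(√(4 + 27) + 42)/5) = 1/(-51/5 - (-37)*(√31 + 42)/5) = 1/(-51/5 - (-37)*(42 + √31)/5) = 1/(-51/5 - (-1554 - 37*√31)/5) = 1/(-51/5 + (1554/5 + 37*√31/5)) = 1/(1503/5 + 37*√31/5)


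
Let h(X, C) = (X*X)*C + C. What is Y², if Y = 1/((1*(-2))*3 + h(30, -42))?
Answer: 1/1432471104 ≈ 6.9809e-10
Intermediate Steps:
h(X, C) = C + C*X² (h(X, C) = X²*C + C = C*X² + C = C + C*X²)
Y = -1/37848 (Y = 1/((1*(-2))*3 - 42*(1 + 30²)) = 1/(-2*3 - 42*(1 + 900)) = 1/(-6 - 42*901) = 1/(-6 - 37842) = 1/(-37848) = -1/37848 ≈ -2.6421e-5)
Y² = (-1/37848)² = 1/1432471104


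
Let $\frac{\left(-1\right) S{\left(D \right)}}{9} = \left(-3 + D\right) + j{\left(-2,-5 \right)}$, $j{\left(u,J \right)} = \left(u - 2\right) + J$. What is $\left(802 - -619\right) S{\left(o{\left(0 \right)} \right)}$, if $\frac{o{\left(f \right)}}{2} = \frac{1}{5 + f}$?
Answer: $\frac{741762}{5} \approx 1.4835 \cdot 10^{5}$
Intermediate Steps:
$j{\left(u,J \right)} = -2 + J + u$ ($j{\left(u,J \right)} = \left(-2 + u\right) + J = -2 + J + u$)
$o{\left(f \right)} = \frac{2}{5 + f}$
$S{\left(D \right)} = 108 - 9 D$ ($S{\left(D \right)} = - 9 \left(\left(-3 + D\right) - 9\right) = - 9 \left(-12 + D\right) = 108 - 9 D$)
$\left(802 - -619\right) S{\left(o{\left(0 \right)} \right)} = \left(802 - -619\right) \left(108 - 9 \frac{2}{5 + 0}\right) = \left(802 + 619\right) \left(108 - 9 \cdot \frac{2}{5}\right) = 1421 \left(108 - 9 \cdot 2 \cdot \frac{1}{5}\right) = 1421 \left(108 - \frac{18}{5}\right) = 1421 \cdot \frac{522}{5} = \frac{741762}{5}$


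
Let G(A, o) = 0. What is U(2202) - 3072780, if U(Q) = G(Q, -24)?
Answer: -3072780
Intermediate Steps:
U(Q) = 0
U(2202) - 3072780 = 0 - 3072780 = -3072780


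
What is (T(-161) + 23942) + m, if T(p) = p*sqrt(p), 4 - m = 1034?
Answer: 22912 - 161*I*sqrt(161) ≈ 22912.0 - 2042.9*I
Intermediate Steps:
m = -1030 (m = 4 - 1*1034 = 4 - 1034 = -1030)
T(p) = p**(3/2)
(T(-161) + 23942) + m = ((-161)**(3/2) + 23942) - 1030 = (-161*I*sqrt(161) + 23942) - 1030 = (23942 - 161*I*sqrt(161)) - 1030 = 22912 - 161*I*sqrt(161)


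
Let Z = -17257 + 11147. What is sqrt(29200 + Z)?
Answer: sqrt(23090) ≈ 151.95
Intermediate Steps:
Z = -6110
sqrt(29200 + Z) = sqrt(29200 - 6110) = sqrt(23090)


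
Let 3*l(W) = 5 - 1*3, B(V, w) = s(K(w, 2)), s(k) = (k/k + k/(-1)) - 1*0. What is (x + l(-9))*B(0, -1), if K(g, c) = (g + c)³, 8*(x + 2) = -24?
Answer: 0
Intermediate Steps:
x = -5 (x = -2 + (⅛)*(-24) = -2 - 3 = -5)
K(g, c) = (c + g)³
s(k) = 1 - k (s(k) = (1 + k*(-1)) + 0 = (1 - k) + 0 = 1 - k)
B(V, w) = 1 - (2 + w)³
l(W) = ⅔ (l(W) = (5 - 1*3)/3 = (5 - 3)/3 = (⅓)*2 = ⅔)
(x + l(-9))*B(0, -1) = (-5 + ⅔)*(1 - (2 - 1)³) = -13*(1 - 1*1³)/3 = -13*(1 - 1*1)/3 = -13*(1 - 1)/3 = -13/3*0 = 0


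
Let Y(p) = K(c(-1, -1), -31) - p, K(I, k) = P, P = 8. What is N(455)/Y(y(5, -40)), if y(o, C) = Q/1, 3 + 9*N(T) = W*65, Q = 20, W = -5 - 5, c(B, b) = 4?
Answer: 653/108 ≈ 6.0463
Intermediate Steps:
W = -10
K(I, k) = 8
N(T) = -653/9 (N(T) = -⅓ + (-10*65)/9 = -⅓ + (⅑)*(-650) = -⅓ - 650/9 = -653/9)
y(o, C) = 20 (y(o, C) = 20/1 = 20*1 = 20)
Y(p) = 8 - p
N(455)/Y(y(5, -40)) = -653/(9*(8 - 1*20)) = -653/(9*(8 - 20)) = -653/9/(-12) = -653/9*(-1/12) = 653/108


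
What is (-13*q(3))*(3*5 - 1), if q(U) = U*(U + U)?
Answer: -3276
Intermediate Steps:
q(U) = 2*U² (q(U) = U*(2*U) = 2*U²)
(-13*q(3))*(3*5 - 1) = (-26*3²)*(3*5 - 1) = (-26*9)*(15 - 1) = -13*18*14 = -234*14 = -3276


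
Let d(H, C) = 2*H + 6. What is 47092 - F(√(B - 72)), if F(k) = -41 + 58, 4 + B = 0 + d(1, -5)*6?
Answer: 47075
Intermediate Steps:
d(H, C) = 6 + 2*H
B = 44 (B = -4 + (0 + (6 + 2*1)*6) = -4 + (0 + (6 + 2)*6) = -4 + (0 + 8*6) = -4 + (0 + 48) = -4 + 48 = 44)
F(k) = 17
47092 - F(√(B - 72)) = 47092 - 1*17 = 47092 - 17 = 47075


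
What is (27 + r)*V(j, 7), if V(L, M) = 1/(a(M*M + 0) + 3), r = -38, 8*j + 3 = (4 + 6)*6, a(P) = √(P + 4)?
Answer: ¾ - √53/4 ≈ -1.0700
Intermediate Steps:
a(P) = √(4 + P)
j = 57/8 (j = -3/8 + ((4 + 6)*6)/8 = -3/8 + (10*6)/8 = -3/8 + (⅛)*60 = -3/8 + 15/2 = 57/8 ≈ 7.1250)
V(L, M) = 1/(3 + √(4 + M²)) (V(L, M) = 1/(√(4 + (M*M + 0)) + 3) = 1/(√(4 + (M² + 0)) + 3) = 1/(√(4 + M²) + 3) = 1/(3 + √(4 + M²)))
(27 + r)*V(j, 7) = (27 - 38)/(3 + √(4 + 7²)) = -11/(3 + √(4 + 49)) = -11/(3 + √53)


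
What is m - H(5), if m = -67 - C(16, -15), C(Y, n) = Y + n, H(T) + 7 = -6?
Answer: -55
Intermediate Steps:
H(T) = -13 (H(T) = -7 - 6 = -13)
m = -68 (m = -67 - (16 - 15) = -67 - 1*1 = -67 - 1 = -68)
m - H(5) = -68 - 1*(-13) = -68 + 13 = -55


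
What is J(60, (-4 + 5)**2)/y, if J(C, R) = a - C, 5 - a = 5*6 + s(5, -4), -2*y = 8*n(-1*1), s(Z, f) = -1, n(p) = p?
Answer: -21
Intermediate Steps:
y = 4 (y = -4*(-1*1) = -4*(-1) = -1/2*(-8) = 4)
a = -24 (a = 5 - (5*6 - 1) = 5 - (30 - 1) = 5 - 1*29 = 5 - 29 = -24)
J(C, R) = -24 - C
J(60, (-4 + 5)**2)/y = (-24 - 1*60)/4 = (-24 - 60)*(1/4) = -84*1/4 = -21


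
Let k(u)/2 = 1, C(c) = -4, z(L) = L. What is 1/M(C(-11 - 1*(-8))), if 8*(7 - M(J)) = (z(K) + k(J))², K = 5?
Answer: 8/7 ≈ 1.1429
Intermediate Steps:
k(u) = 2 (k(u) = 2*1 = 2)
M(J) = 7/8 (M(J) = 7 - (5 + 2)²/8 = 7 - ⅛*7² = 7 - ⅛*49 = 7 - 49/8 = 7/8)
1/M(C(-11 - 1*(-8))) = 1/(7/8) = 8/7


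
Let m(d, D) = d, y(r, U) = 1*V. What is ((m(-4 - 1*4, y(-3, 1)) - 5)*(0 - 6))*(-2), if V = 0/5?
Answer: -156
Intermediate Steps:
V = 0 (V = 0*(⅕) = 0)
y(r, U) = 0 (y(r, U) = 1*0 = 0)
((m(-4 - 1*4, y(-3, 1)) - 5)*(0 - 6))*(-2) = (((-4 - 1*4) - 5)*(0 - 6))*(-2) = (((-4 - 4) - 5)*(-6))*(-2) = ((-8 - 5)*(-6))*(-2) = -13*(-6)*(-2) = 78*(-2) = -156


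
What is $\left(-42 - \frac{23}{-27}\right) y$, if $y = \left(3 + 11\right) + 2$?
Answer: $- \frac{17776}{27} \approx -658.37$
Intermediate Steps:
$y = 16$ ($y = 14 + 2 = 16$)
$\left(-42 - \frac{23}{-27}\right) y = \left(-42 - \frac{23}{-27}\right) 16 = \left(-42 - - \frac{23}{27}\right) 16 = \left(-42 + \frac{23}{27}\right) 16 = \left(- \frac{1111}{27}\right) 16 = - \frac{17776}{27}$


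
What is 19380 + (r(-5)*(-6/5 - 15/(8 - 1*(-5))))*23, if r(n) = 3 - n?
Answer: 1231548/65 ≈ 18947.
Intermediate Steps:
19380 + (r(-5)*(-6/5 - 15/(8 - 1*(-5))))*23 = 19380 + ((3 - 1*(-5))*(-6/5 - 15/(8 - 1*(-5))))*23 = 19380 + ((3 + 5)*(-6*1/5 - 15/(8 + 5)))*23 = 19380 + (8*(-6/5 - 15/13))*23 = 19380 + (8*(-153/65))*23 = 19380 - 1224/65*23 = 19380 - 28152/65 = 1231548/65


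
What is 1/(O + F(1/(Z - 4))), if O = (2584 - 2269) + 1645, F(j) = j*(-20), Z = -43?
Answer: 47/92140 ≈ 0.00051009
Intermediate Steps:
F(j) = -20*j
O = 1960 (O = 315 + 1645 = 1960)
1/(O + F(1/(Z - 4))) = 1/(1960 - 20/(-43 - 4)) = 1/(1960 - 20/(-47)) = 1/(1960 - 20*(-1/47)) = 1/(1960 + 20/47) = 1/(92140/47) = 47/92140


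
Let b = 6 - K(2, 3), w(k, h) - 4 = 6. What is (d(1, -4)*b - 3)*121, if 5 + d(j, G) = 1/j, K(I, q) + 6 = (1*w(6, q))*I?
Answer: 3509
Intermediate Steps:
w(k, h) = 10 (w(k, h) = 4 + 6 = 10)
K(I, q) = -6 + 10*I (K(I, q) = -6 + (1*10)*I = -6 + 10*I)
d(j, G) = -5 + 1/j
b = -8 (b = 6 - (-6 + 10*2) = 6 - (-6 + 20) = 6 - 1*14 = 6 - 14 = -8)
(d(1, -4)*b - 3)*121 = ((-5 + 1/1)*(-8) - 3)*121 = ((-5 + 1)*(-8) - 3)*121 = (-4*(-8) - 3)*121 = (32 - 3)*121 = 29*121 = 3509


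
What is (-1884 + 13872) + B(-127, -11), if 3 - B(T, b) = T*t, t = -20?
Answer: 9451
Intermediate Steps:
B(T, b) = 3 + 20*T (B(T, b) = 3 - T*(-20) = 3 - (-20)*T = 3 + 20*T)
(-1884 + 13872) + B(-127, -11) = (-1884 + 13872) + (3 + 20*(-127)) = 11988 + (3 - 2540) = 11988 - 2537 = 9451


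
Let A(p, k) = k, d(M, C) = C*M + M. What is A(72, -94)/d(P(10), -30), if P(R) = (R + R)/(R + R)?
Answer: 94/29 ≈ 3.2414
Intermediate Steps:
P(R) = 1 (P(R) = (2*R)/((2*R)) = (2*R)*(1/(2*R)) = 1)
d(M, C) = M + C*M
A(72, -94)/d(P(10), -30) = -94/(1 - 30) = -94/(1*(-29)) = -94/(-29) = -94*(-1/29) = 94/29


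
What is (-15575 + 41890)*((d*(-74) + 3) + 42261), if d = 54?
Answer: 1007022420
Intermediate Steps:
(-15575 + 41890)*((d*(-74) + 3) + 42261) = (-15575 + 41890)*((54*(-74) + 3) + 42261) = 26315*((-3996 + 3) + 42261) = 26315*(-3993 + 42261) = 26315*38268 = 1007022420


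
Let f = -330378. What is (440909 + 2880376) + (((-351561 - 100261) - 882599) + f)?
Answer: 1656486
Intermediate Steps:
(440909 + 2880376) + (((-351561 - 100261) - 882599) + f) = (440909 + 2880376) + (((-351561 - 100261) - 882599) - 330378) = 3321285 + ((-451822 - 882599) - 330378) = 3321285 + (-1334421 - 330378) = 3321285 - 1664799 = 1656486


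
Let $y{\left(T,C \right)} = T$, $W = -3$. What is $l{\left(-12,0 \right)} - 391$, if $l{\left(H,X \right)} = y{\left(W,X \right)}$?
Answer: $-394$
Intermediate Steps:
$l{\left(H,X \right)} = -3$
$l{\left(-12,0 \right)} - 391 = -3 - 391 = -394$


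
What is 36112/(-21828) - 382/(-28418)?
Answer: -127236565/77538513 ≈ -1.6409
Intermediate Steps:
36112/(-21828) - 382/(-28418) = 36112*(-1/21828) - 382*(-1/28418) = -9028/5457 + 191/14209 = -127236565/77538513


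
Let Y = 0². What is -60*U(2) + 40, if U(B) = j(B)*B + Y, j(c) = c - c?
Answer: 40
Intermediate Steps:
j(c) = 0
Y = 0
U(B) = 0 (U(B) = 0*B + 0 = 0 + 0 = 0)
-60*U(2) + 40 = -60*0 + 40 = 0 + 40 = 40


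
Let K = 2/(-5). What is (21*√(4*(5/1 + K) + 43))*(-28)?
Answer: -588*√1535/5 ≈ -4607.5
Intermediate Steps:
K = -⅖ (K = 2*(-⅕) = -⅖ ≈ -0.40000)
(21*√(4*(5/1 + K) + 43))*(-28) = (21*√(4*(5/1 - ⅖) + 43))*(-28) = (21*√(4*(5*1 - ⅖) + 43))*(-28) = (21*√(4*(5 - ⅖) + 43))*(-28) = (21*√(4*(23/5) + 43))*(-28) = (21*√(92/5 + 43))*(-28) = (21*√(307/5))*(-28) = (21*(√1535/5))*(-28) = (21*√1535/5)*(-28) = -588*√1535/5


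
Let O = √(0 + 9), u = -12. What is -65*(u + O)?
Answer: 585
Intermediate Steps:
O = 3 (O = √9 = 3)
-65*(u + O) = -65*(-12 + 3) = -65*(-9) = 585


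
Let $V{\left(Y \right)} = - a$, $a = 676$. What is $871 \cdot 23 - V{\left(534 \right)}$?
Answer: $20709$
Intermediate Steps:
$V{\left(Y \right)} = -676$ ($V{\left(Y \right)} = \left(-1\right) 676 = -676$)
$871 \cdot 23 - V{\left(534 \right)} = 871 \cdot 23 - -676 = 20033 + 676 = 20709$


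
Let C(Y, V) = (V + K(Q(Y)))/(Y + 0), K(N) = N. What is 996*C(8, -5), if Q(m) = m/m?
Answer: -498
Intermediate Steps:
Q(m) = 1
C(Y, V) = (1 + V)/Y (C(Y, V) = (V + 1)/(Y + 0) = (1 + V)/Y)
996*C(8, -5) = 996*((1 - 5)/8) = 996*((⅛)*(-4)) = 996*(-½) = -498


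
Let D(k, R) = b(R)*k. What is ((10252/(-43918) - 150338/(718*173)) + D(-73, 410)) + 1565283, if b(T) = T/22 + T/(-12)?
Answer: 140995078496235841/90011302458 ≈ 1.5664e+6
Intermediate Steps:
b(T) = -5*T/132 (b(T) = T*(1/22) + T*(-1/12) = T/22 - T/12 = -5*T/132)
D(k, R) = -5*R*k/132 (D(k, R) = (-5*R/132)*k = -5*R*k/132)
((10252/(-43918) - 150338/(718*173)) + D(-73, 410)) + 1565283 = ((10252/(-43918) - 150338/(718*173)) - 5/132*410*(-73)) + 1565283 = ((10252*(-1/43918) - 150338/124214) + 74825/66) + 1565283 = ((-5126/21959 - 150338*1/124214) + 74825/66) + 1565283 = ((-5126/21959 - 75169/62107) + 74825/66) + 1565283 = (-1968996553/1363807613 + 74825/66) + 1565283 = 101916950870227/90011302458 + 1565283 = 140995078496235841/90011302458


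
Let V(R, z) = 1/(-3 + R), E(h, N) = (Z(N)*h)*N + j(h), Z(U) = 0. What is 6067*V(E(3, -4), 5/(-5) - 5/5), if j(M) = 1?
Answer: -6067/2 ≈ -3033.5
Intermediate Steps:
E(h, N) = 1 (E(h, N) = (0*h)*N + 1 = 0*N + 1 = 0 + 1 = 1)
6067*V(E(3, -4), 5/(-5) - 5/5) = 6067/(-3 + 1) = 6067/(-2) = 6067*(-½) = -6067/2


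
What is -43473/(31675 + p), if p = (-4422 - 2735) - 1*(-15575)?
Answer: -43473/40093 ≈ -1.0843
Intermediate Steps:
p = 8418 (p = -7157 + 15575 = 8418)
-43473/(31675 + p) = -43473/(31675 + 8418) = -43473/40093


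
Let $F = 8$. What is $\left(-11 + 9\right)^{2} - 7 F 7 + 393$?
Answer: $-1175$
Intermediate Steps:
$\left(-11 + 9\right)^{2} - 7 F 7 + 393 = \left(-11 + 9\right)^{2} \left(-7\right) 8 \cdot 7 + 393 = \left(-2\right)^{2} \left(\left(-56\right) 7\right) + 393 = 4 \left(-392\right) + 393 = -1568 + 393 = -1175$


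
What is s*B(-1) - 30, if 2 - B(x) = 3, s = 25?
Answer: -55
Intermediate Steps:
B(x) = -1 (B(x) = 2 - 1*3 = 2 - 3 = -1)
s*B(-1) - 30 = 25*(-1) - 30 = -25 - 30 = -55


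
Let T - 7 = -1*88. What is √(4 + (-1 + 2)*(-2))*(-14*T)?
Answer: 1134*√2 ≈ 1603.7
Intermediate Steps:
T = -81 (T = 7 - 1*88 = 7 - 88 = -81)
√(4 + (-1 + 2)*(-2))*(-14*T) = √(4 + (-1 + 2)*(-2))*(-14*(-81)) = √(4 + 1*(-2))*1134 = √(4 - 2)*1134 = √2*1134 = 1134*√2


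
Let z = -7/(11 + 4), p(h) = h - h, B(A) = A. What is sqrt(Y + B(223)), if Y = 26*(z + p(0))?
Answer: sqrt(47445)/15 ≈ 14.521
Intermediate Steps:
p(h) = 0
z = -7/15 ≈ -0.46667
Y = -182/15 (Y = 26*(-7/15 + 0) = 26*(-7/15) = -182/15 ≈ -12.133)
sqrt(Y + B(223)) = sqrt(-182/15 + 223) = sqrt(3163/15) = sqrt(47445)/15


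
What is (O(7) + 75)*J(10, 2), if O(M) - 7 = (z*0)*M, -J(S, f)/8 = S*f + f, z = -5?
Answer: -14432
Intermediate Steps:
J(S, f) = -8*f - 8*S*f (J(S, f) = -8*(S*f + f) = -8*(f + S*f) = -8*f - 8*S*f)
O(M) = 7 (O(M) = 7 + (-5*0)*M = 7 + 0*M = 7 + 0 = 7)
(O(7) + 75)*J(10, 2) = (7 + 75)*(-8*2*(1 + 10)) = 82*(-8*2*11) = 82*(-176) = -14432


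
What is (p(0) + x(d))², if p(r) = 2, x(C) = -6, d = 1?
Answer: 16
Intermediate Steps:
(p(0) + x(d))² = (2 - 6)² = (-4)² = 16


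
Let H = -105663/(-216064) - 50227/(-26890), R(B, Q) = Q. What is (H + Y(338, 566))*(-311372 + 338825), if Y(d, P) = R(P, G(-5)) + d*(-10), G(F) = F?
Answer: -269767238397139953/2904980480 ≈ -9.2864e+7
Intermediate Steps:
Y(d, P) = -5 - 10*d (Y(d, P) = -5 + d*(-10) = -5 - 10*d)
H = 6846762299/2904980480 (H = -105663*(-1/216064) - 50227*(-1/26890) = 105663/216064 + 50227/26890 = 6846762299/2904980480 ≈ 2.3569)
(H + Y(338, 566))*(-311372 + 338825) = (6846762299/2904980480 + (-5 - 10*338))*(-311372 + 338825) = (6846762299/2904980480 + (-5 - 3380))*27453 = (6846762299/2904980480 - 3385)*27453 = -9826512162501/2904980480*27453 = -269767238397139953/2904980480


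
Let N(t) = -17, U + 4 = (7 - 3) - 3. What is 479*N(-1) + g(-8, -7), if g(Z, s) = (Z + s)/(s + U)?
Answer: -16283/2 ≈ -8141.5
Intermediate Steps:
U = -3 (U = -4 + ((7 - 3) - 3) = -4 + (4 - 3) = -4 + 1 = -3)
g(Z, s) = (Z + s)/(-3 + s) (g(Z, s) = (Z + s)/(s - 3) = (Z + s)/(-3 + s))
479*N(-1) + g(-8, -7) = 479*(-17) + (-8 - 7)/(-3 - 7) = -8143 - 15/(-10) = -8143 - ⅒*(-15) = -8143 + 3/2 = -16283/2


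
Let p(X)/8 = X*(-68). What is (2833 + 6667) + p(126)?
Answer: -59044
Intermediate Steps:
p(X) = -544*X (p(X) = 8*(X*(-68)) = 8*(-68*X) = -544*X)
(2833 + 6667) + p(126) = (2833 + 6667) - 544*126 = 9500 - 68544 = -59044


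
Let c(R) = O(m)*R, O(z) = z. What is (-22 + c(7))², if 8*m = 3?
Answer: 24025/64 ≈ 375.39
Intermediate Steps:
m = 3/8 (m = (⅛)*3 = 3/8 ≈ 0.37500)
c(R) = 3*R/8
(-22 + c(7))² = (-22 + (3/8)*7)² = (-22 + 21/8)² = (-155/8)² = 24025/64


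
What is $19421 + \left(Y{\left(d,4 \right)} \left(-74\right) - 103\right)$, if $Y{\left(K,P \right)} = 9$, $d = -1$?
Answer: $18652$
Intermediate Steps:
$19421 + \left(Y{\left(d,4 \right)} \left(-74\right) - 103\right) = 19421 + \left(9 \left(-74\right) - 103\right) = 19421 - 769 = 18652$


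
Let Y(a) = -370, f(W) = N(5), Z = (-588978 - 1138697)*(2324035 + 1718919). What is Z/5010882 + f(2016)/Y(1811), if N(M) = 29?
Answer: -1292208524768539/927013170 ≈ -1.3939e+6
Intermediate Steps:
Z = -6984910551950 (Z = -1727675*4042954 = -6984910551950)
f(W) = 29
Z/5010882 + f(2016)/Y(1811) = -6984910551950/5010882 + 29/(-370) = -6984910551950*1/5010882 + 29*(-1/370) = -3492455275975/2505441 - 29/370 = -1292208524768539/927013170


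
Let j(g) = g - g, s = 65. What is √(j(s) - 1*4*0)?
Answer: 0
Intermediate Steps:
j(g) = 0
√(j(s) - 1*4*0) = √(0 - 1*4*0) = √(0 - 4*0) = √(0 + 0) = √0 = 0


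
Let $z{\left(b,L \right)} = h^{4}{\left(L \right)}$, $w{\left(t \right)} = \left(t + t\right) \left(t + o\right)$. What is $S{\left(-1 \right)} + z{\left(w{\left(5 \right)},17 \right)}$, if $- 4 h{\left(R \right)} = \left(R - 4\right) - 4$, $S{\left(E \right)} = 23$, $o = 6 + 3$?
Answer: $\frac{12449}{256} \approx 48.629$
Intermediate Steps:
$o = 9$
$h{\left(R \right)} = 2 - \frac{R}{4}$ ($h{\left(R \right)} = - \frac{\left(R - 4\right) - 4}{4} = - \frac{\left(-4 + R\right) - 4}{4} = - \frac{-8 + R}{4} = 2 - \frac{R}{4}$)
$w{\left(t \right)} = 2 t \left(9 + t\right)$ ($w{\left(t \right)} = \left(t + t\right) \left(t + 9\right) = 2 t \left(9 + t\right)$)
$z{\left(b,L \right)} = \left(2 - \frac{L}{4}\right)^{4}$
$S{\left(-1 \right)} + z{\left(w{\left(5 \right)},17 \right)} = 23 + \frac{\left(-8 + 17\right)^{4}}{256} = 23 + \frac{9^{4}}{256} = 23 + \frac{1}{256} \cdot 6561 = 23 + \frac{6561}{256} = \frac{12449}{256}$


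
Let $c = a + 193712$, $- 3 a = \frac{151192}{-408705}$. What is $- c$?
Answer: $- \frac{237513340072}{1226115} \approx -1.9371 \cdot 10^{5}$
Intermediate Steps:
$a = \frac{151192}{1226115}$ ($a = - \frac{151192 \frac{1}{-408705}}{3} = - \frac{151192 \left(- \frac{1}{408705}\right)}{3} = \left(- \frac{1}{3}\right) \left(- \frac{151192}{408705}\right) = \frac{151192}{1226115} \approx 0.12331$)
$c = \frac{237513340072}{1226115}$ ($c = \frac{151192}{1226115} + 193712 = \frac{237513340072}{1226115} \approx 1.9371 \cdot 10^{5}$)
$- c = \left(-1\right) \frac{237513340072}{1226115} = - \frac{237513340072}{1226115}$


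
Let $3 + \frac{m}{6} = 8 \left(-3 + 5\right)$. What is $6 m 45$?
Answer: $21060$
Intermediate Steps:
$m = 78$ ($m = -18 + 6 \cdot 8 \left(-3 + 5\right) = -18 + 6 \cdot 8 \cdot 2 = -18 + 6 \cdot 16 = -18 + 96 = 78$)
$6 m 45 = 6 \cdot 78 \cdot 45 = 468 \cdot 45 = 21060$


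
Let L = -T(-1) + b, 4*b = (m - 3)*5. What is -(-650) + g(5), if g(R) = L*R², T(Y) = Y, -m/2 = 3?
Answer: 1575/4 ≈ 393.75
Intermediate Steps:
m = -6 (m = -2*3 = -6)
b = -45/4 (b = ((-6 - 3)*5)/4 = (-9*5)/4 = (¼)*(-45) = -45/4 ≈ -11.250)
L = -41/4 (L = -1*(-1) - 45/4 = 1 - 45/4 = -41/4 ≈ -10.250)
g(R) = -41*R²/4
-(-650) + g(5) = -(-650) - 41/4*5² = -130*(-5) - 41/4*25 = 650 - 1025/4 = 1575/4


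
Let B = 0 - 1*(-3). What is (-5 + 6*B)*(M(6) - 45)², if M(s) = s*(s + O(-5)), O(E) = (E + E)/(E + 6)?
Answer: 61893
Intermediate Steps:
O(E) = 2*E/(6 + E) (O(E) = (2*E)/(6 + E) = 2*E/(6 + E))
B = 3 (B = 0 + 3 = 3)
M(s) = s*(-10 + s) (M(s) = s*(s + 2*(-5)/(6 - 5)) = s*(s + 2*(-5)/1) = s*(s + 2*(-5)*1) = s*(s - 10) = s*(-10 + s))
(-5 + 6*B)*(M(6) - 45)² = (-5 + 6*3)*(6*(-10 + 6) - 45)² = (-5 + 18)*(6*(-4) - 45)² = 13*(-24 - 45)² = 13*(-69)² = 13*4761 = 61893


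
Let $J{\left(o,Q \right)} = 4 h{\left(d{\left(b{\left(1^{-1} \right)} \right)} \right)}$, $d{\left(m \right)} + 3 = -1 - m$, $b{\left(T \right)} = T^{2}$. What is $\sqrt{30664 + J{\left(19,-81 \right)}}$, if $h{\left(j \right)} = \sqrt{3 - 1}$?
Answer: $2 \sqrt{7666 + \sqrt{2}} \approx 175.13$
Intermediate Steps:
$d{\left(m \right)} = -4 - m$ ($d{\left(m \right)} = -3 - \left(1 + m\right) = -4 - m$)
$h{\left(j \right)} = \sqrt{2}$
$J{\left(o,Q \right)} = 4 \sqrt{2}$
$\sqrt{30664 + J{\left(19,-81 \right)}} = \sqrt{30664 + 4 \sqrt{2}}$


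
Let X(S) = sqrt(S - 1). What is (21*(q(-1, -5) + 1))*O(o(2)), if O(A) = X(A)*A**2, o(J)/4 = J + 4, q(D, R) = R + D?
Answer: -60480*sqrt(23) ≈ -2.9005e+5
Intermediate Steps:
q(D, R) = D + R
o(J) = 16 + 4*J (o(J) = 4*(J + 4) = 4*(4 + J) = 16 + 4*J)
X(S) = sqrt(-1 + S)
O(A) = A**2*sqrt(-1 + A) (O(A) = sqrt(-1 + A)*A**2 = A**2*sqrt(-1 + A))
(21*(q(-1, -5) + 1))*O(o(2)) = (21*((-1 - 5) + 1))*((16 + 4*2)**2*sqrt(-1 + (16 + 4*2))) = (21*(-6 + 1))*((16 + 8)**2*sqrt(-1 + (16 + 8))) = (21*(-5))*(24**2*sqrt(-1 + 24)) = -60480*sqrt(23)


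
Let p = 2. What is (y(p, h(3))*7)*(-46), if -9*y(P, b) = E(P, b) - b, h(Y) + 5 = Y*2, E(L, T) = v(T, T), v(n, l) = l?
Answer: 0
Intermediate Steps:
E(L, T) = T
h(Y) = -5 + 2*Y (h(Y) = -5 + Y*2 = -5 + 2*Y)
y(P, b) = 0 (y(P, b) = -(b - b)/9 = -1/9*0 = 0)
(y(p, h(3))*7)*(-46) = (0*7)*(-46) = 0*(-46) = 0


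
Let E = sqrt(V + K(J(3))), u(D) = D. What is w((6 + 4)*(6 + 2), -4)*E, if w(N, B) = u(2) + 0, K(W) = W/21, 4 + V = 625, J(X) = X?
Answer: 4*sqrt(7609)/7 ≈ 49.845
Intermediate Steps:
V = 621 (V = -4 + 625 = 621)
K(W) = W/21 (K(W) = W*(1/21) = W/21)
E = 2*sqrt(7609)/7 (E = sqrt(621 + (1/21)*3) = sqrt(621 + 1/7) = sqrt(4348/7) = 2*sqrt(7609)/7 ≈ 24.923)
w(N, B) = 2 (w(N, B) = 2 + 0 = 2)
w((6 + 4)*(6 + 2), -4)*E = 2*(2*sqrt(7609)/7) = 4*sqrt(7609)/7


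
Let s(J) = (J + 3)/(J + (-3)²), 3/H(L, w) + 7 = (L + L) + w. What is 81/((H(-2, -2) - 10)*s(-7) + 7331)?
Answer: 1053/95569 ≈ 0.011018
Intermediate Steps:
H(L, w) = 3/(-7 + w + 2*L) (H(L, w) = 3/(-7 + ((L + L) + w)) = 3/(-7 + (2*L + w)) = 3/(-7 + (w + 2*L)) = 3/(-7 + w + 2*L))
s(J) = (3 + J)/(9 + J) (s(J) = (3 + J)/(J + 9) = (3 + J)/(9 + J))
81/((H(-2, -2) - 10)*s(-7) + 7331) = 81/((3/(-7 - 2 + 2*(-2)) - 10)*((3 - 7)/(9 - 7)) + 7331) = 81/((3/(-7 - 2 - 4) - 10)*(-4/2) + 7331) = 81/((3/(-13) - 10)*((½)*(-4)) + 7331) = 81/((3*(-1/13) - 10)*(-2) + 7331) = 81/((-3/13 - 10)*(-2) + 7331) = 81/(-133/13*(-2) + 7331) = 81/(266/13 + 7331) = 81/(95569/13) = (13/95569)*81 = 1053/95569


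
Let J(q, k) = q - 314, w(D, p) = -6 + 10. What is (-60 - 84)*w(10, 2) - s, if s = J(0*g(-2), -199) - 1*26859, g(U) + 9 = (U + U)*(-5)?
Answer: 26597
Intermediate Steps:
w(D, p) = 4
g(U) = -9 - 10*U (g(U) = -9 + (U + U)*(-5) = -9 + (2*U)*(-5) = -9 - 10*U)
J(q, k) = -314 + q
s = -27173 (s = (-314 + 0*(-9 - 10*(-2))) - 1*26859 = (-314 + 0*(-9 + 20)) - 26859 = (-314 + 0*11) - 26859 = (-314 + 0) - 26859 = -314 - 26859 = -27173)
(-60 - 84)*w(10, 2) - s = (-60 - 84)*4 - 1*(-27173) = -144*4 + 27173 = -576 + 27173 = 26597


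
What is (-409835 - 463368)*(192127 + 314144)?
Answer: -442077356013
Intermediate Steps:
(-409835 - 463368)*(192127 + 314144) = -873203*506271 = -442077356013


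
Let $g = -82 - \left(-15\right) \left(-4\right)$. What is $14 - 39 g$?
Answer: $5552$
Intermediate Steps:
$g = -142$ ($g = -82 - 60 = -142$)
$14 - 39 g = 14 - -5538 = 14 + 5538 = 5552$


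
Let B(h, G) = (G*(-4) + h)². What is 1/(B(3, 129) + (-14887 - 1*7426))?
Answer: 1/240856 ≈ 4.1519e-6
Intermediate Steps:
B(h, G) = (h - 4*G)² (B(h, G) = (-4*G + h)² = (h - 4*G)²)
1/(B(3, 129) + (-14887 - 1*7426)) = 1/((-1*3 + 4*129)² + (-14887 - 1*7426)) = 1/((-3 + 516)² + (-14887 - 7426)) = 1/(513² - 22313) = 1/(263169 - 22313) = 1/240856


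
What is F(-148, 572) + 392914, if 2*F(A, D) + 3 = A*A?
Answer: 807729/2 ≈ 4.0386e+5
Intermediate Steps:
F(A, D) = -3/2 + A²/2 (F(A, D) = -3/2 + (A*A)/2 = -3/2 + A²/2)
F(-148, 572) + 392914 = (-3/2 + (½)*(-148)²) + 392914 = (-3/2 + (½)*21904) + 392914 = (-3/2 + 10952) + 392914 = 21901/2 + 392914 = 807729/2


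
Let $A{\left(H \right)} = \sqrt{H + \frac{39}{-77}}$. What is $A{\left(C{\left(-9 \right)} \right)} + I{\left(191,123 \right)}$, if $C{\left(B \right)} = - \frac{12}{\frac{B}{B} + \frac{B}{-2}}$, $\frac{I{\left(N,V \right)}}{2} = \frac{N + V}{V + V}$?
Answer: $\frac{314}{123} + \frac{3 i \sqrt{1771}}{77} \approx 2.5528 + 1.6396 i$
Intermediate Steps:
$I{\left(N,V \right)} = \frac{N + V}{V}$ ($I{\left(N,V \right)} = 2 \frac{N + V}{V + V} = 2 \frac{N + V}{2 V} = \frac{N + V}{V}$)
$C{\left(B \right)} = - \frac{12}{1 - \frac{B}{2}}$ ($C{\left(B \right)} = - \frac{12}{1 + B \left(- \frac{1}{2}\right)} = - \frac{12}{1 - \frac{B}{2}}$)
$A{\left(H \right)} = \sqrt{- \frac{39}{77} + H}$ ($A{\left(H \right)} = \sqrt{H + 39 \left(- \frac{1}{77}\right)} = \sqrt{H - \frac{39}{77}} = \sqrt{- \frac{39}{77} + H}$)
$A{\left(C{\left(-9 \right)} \right)} + I{\left(191,123 \right)} = \frac{\sqrt{-3003 + 5929 \frac{24}{-2 - 9}}}{77} + \frac{191 + 123}{123} = \frac{\sqrt{-3003 + 5929 \frac{24}{-11}}}{77} + \frac{1}{123} \cdot 314 = \frac{\sqrt{-3003 + 5929 \cdot 24 \left(- \frac{1}{11}\right)}}{77} + \frac{314}{123} = \frac{\sqrt{-3003 + 5929 \left(- \frac{24}{11}\right)}}{77} + \frac{314}{123} = \frac{\sqrt{-3003 - 12936}}{77} + \frac{314}{123} = \frac{\sqrt{-15939}}{77} + \frac{314}{123} = \frac{3 i \sqrt{1771}}{77} + \frac{314}{123} = \frac{314}{123} + \frac{3 i \sqrt{1771}}{77}$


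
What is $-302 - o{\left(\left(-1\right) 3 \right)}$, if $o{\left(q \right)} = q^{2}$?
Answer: $-311$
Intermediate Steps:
$-302 - o{\left(\left(-1\right) 3 \right)} = -302 - \left(\left(-1\right) 3\right)^{2} = -302 - \left(-3\right)^{2} = -302 - 9 = -311$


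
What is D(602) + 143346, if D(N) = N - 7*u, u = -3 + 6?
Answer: 143927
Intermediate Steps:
u = 3
D(N) = -21 + N (D(N) = N - 7*3 = N - 21 = -21 + N)
D(602) + 143346 = (-21 + 602) + 143346 = 581 + 143346 = 143927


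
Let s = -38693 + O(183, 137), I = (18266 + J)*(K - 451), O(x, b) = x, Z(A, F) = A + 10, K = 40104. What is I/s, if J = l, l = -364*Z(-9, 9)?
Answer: -354934003/19255 ≈ -18433.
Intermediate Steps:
Z(A, F) = 10 + A
l = -364 (l = -364*(10 - 9) = -364*1 = -364)
J = -364
I = 709868006 (I = (18266 - 364)*(40104 - 451) = 17902*39653 = 709868006)
s = -38510 (s = -38693 + 183 = -38510)
I/s = 709868006/(-38510) = 709868006*(-1/38510) = -354934003/19255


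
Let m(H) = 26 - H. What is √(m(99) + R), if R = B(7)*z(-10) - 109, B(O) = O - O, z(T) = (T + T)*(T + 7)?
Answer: I*√182 ≈ 13.491*I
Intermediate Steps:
z(T) = 2*T*(7 + T) (z(T) = (2*T)*(7 + T) = 2*T*(7 + T))
B(O) = 0
R = -109 (R = 0*(2*(-10)*(7 - 10)) - 109 = 0*(2*(-10)*(-3)) - 109 = 0*60 - 109 = 0 - 109 = -109)
√(m(99) + R) = √((26 - 1*99) - 109) = √((26 - 99) - 109) = √(-73 - 109) = √(-182) = I*√182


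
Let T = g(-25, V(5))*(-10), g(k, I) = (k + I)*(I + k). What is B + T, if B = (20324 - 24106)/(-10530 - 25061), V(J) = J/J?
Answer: -205000378/35591 ≈ -5759.9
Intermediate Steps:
V(J) = 1
g(k, I) = (I + k)² (g(k, I) = (I + k)*(I + k) = (I + k)²)
T = -5760 (T = (1 - 25)²*(-10) = (-24)²*(-10) = 576*(-10) = -5760)
B = 3782/35591 (B = -3782/(-35591) = -3782*(-1/35591) = 3782/35591 ≈ 0.10626)
B + T = 3782/35591 - 5760 = -205000378/35591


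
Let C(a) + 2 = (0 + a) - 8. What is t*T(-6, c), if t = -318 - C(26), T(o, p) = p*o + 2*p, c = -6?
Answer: -8016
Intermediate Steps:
T(o, p) = 2*p + o*p (T(o, p) = o*p + 2*p = 2*p + o*p)
C(a) = -10 + a (C(a) = -2 + ((0 + a) - 8) = -2 + (a - 8) = -2 + (-8 + a) = -10 + a)
t = -334 (t = -318 - (-10 + 26) = -318 - 1*16 = -318 - 16 = -334)
t*T(-6, c) = -(-2004)*(2 - 6) = -(-2004)*(-4) = -334*24 = -8016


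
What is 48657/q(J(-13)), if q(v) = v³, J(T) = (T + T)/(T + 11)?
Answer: 48657/2197 ≈ 22.147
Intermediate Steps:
J(T) = 2*T/(11 + T) (J(T) = (2*T)/(11 + T) = 2*T/(11 + T))
48657/q(J(-13)) = 48657/((2*(-13)/(11 - 13))³) = 48657/((2*(-13)/(-2))³) = 48657/((2*(-13)*(-½))³) = 48657/(13³) = 48657/2197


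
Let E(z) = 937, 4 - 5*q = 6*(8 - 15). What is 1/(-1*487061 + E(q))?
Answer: -1/486124 ≈ -2.0571e-6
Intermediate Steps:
q = 46/5 (q = 4/5 - 6*(8 - 15)/5 = 4/5 - 6*(-7)/5 = 4/5 - 1/5*(-42) = 4/5 + 42/5 = 46/5 ≈ 9.2000)
1/(-1*487061 + E(q)) = 1/(-1*487061 + 937) = 1/(-487061 + 937) = 1/(-486124) = -1/486124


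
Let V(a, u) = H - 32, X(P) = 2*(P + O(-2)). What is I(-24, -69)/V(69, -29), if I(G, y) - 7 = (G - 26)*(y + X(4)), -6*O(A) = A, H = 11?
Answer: -9071/63 ≈ -143.98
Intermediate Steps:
O(A) = -A/6
X(P) = ⅔ + 2*P (X(P) = 2*(P - ⅙*(-2)) = 2*(P + ⅓) = 2*(⅓ + P) = ⅔ + 2*P)
V(a, u) = -21 (V(a, u) = 11 - 32 = -21)
I(G, y) = 7 + (-26 + G)*(26/3 + y) (I(G, y) = 7 + (G - 26)*(y + (⅔ + 2*4)) = 7 + (-26 + G)*(y + (⅔ + 8)) = 7 + (-26 + G)*(y + 26/3) = 7 + (-26 + G)*(26/3 + y))
I(-24, -69)/V(69, -29) = (-655/3 - 26*(-69) + (26/3)*(-24) - 24*(-69))/(-21) = (-655/3 + 1794 - 208 + 1656)*(-1/21) = (9071/3)*(-1/21) = -9071/63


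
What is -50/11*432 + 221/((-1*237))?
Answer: -5121631/2607 ≈ -1964.6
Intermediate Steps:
-50/11*432 + 221/((-1*237)) = -50*1/11*432 + 221/(-237) = -50/11*432 + 221*(-1/237) = -21600/11 - 221/237 = -5121631/2607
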